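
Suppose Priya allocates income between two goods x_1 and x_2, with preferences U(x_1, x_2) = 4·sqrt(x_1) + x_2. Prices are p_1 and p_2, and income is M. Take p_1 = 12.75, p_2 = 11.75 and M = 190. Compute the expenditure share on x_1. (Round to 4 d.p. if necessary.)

share on x_1 = 0.228

Utility is quasi-linear in x_2; the FOC for x_1 is 2/√x_1 = p_1/p_2.
Thus x_1* = (2·p_2/p_1)² — independent of M — with the rest of income spent on x_2.
Plugging in: x_1* = (2·11.75/12.75)² = 3.3972, x_2* = 12.4839.
Expenditure on x_1: 12.75·3.3972 = 43.3137; share = 0.228.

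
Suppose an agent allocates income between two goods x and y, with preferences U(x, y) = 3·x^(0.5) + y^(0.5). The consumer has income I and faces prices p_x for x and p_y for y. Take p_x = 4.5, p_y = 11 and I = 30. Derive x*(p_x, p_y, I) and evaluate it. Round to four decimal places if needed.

x* = 6.3768

From the CES first-order condition, 3·(y/x)^(0.5) = p_x/p_y.
Hence y/x = ((1/3)·p_x/p_y)^(1/(0.5)), i.e. raised to the 2 power.
Substitute y = (y/x)·x into the budget: x* = I/(p_x + p_y·(y/x)).
Numerically y/x = 0.018595, so x* = 30/(4.5 + 11·0.018595) = 6.3768.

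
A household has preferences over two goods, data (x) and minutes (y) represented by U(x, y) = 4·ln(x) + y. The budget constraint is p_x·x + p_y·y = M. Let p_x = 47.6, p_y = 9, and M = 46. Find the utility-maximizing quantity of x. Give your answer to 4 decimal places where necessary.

x* = 0.7563

MU_x = 4/x, MU_y = 1. Tangency: 4/x = p_x/p_y.
So x*(p_x,p_y) = 4·p_y/p_x, independent of income; and y* = (M − 4·p_y)/p_y.
At the given prices: x* = 4·9/47.6 = 0.7563.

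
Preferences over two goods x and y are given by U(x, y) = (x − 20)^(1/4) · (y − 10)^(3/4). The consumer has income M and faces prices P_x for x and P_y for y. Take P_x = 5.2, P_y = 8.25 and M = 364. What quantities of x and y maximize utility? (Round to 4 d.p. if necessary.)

Substituting into the budget: x* = 20 + 0.25·(M − 20·P_x − 10·P_y)/P_x, and y* = 10 + 0.75·(…)/P_y.
Discretionary income = 364 − 20·5.2 − 10·8.25 = 177.5; x* = 20 + 0.25·177.5/5.2 = 28.5337; y* = 10 + 0.75·177.5/8.25 = 26.1364.

x* = 28.5337, y* = 26.1364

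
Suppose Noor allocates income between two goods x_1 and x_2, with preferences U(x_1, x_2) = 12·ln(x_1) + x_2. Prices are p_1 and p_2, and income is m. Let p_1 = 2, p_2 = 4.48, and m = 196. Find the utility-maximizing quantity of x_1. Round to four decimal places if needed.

MU_x_1 = 12/x_1, MU_x_2 = 1. Tangency: 12/x_1 = p_1/p_2.
So x_1*(p_1,p_2) = 12·p_2/p_1, independent of income; and x_2* = (m − 12·p_2)/p_2.
At the given prices: x_1* = 12·4.48/2 = 26.88.

x_1* = 26.88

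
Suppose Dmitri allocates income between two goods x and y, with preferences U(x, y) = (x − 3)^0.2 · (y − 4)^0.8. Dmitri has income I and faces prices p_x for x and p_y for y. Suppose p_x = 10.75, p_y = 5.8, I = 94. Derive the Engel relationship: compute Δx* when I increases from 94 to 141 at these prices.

This is Cobb-Douglas in (x−3, y−4): tangency gives 0.2·p_y·(y−4) = 0.8·p_x·(x−3).
After buying the subsistence bundle (3, 4), a share 0.2 of the remaining income goes to x: x* = 3 + 0.2·(I − 3p_x − 4p_y)/p_x.
Discretionary income = 94 − 3·10.75 − 4·5.8 = 38.55; x* = 3 + 0.2·38.55/10.75 = 3.7172.
At I' = 141: x* = 4.5916. Change: 4.5916 − 3.7172 = 0.8744.

Δx* = 0.8744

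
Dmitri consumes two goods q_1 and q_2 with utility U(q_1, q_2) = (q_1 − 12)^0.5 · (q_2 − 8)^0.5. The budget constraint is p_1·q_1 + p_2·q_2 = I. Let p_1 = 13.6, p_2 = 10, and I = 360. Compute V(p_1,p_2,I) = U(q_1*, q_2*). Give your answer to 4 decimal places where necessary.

MRS = (q_2−8)/(q_1−12). Tangency with p_1/p_2 gives q_2−8 = (p_1/p_2)·(q_1−12).
Substituting into the budget: q_1* = 12 + 0.5·(I − 12·p_1 − 8·p_2)/p_1, and q_2* = 8 + 0.5·(…)/p_2.
Discretionary income = 360 − 12·13.6 − 8·10 = 116.8; q_1* = 12 + 0.5·116.8/13.6 = 16.2941; q_2* = 8 + 0.5·116.8/10 = 13.84.
Utility at the optimum: U(16.2941, 13.84) = 5.0078.

V = 5.0078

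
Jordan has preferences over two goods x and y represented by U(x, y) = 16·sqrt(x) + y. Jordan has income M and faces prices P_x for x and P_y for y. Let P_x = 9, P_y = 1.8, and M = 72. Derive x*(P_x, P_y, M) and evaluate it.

x* = 2.56

Set MRS = P_x/P_y: 8·x^(−1/2) = P_x/P_y.
Solve: √x = 8·P_y/P_x, so x*(P_x,P_y) = (8·P_y/P_x)², and y* = (M − P_x·x*)/P_y.
Plugging in: x* = (8·1.8/9)² = 2.56.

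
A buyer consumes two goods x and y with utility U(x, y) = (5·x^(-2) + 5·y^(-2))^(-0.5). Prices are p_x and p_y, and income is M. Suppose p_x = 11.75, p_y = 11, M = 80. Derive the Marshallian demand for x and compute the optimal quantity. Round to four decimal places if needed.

MRS = MU_x/MU_y = (y/x)^(3). Set equal to p_x/p_y.
Hence y/x = (p_x/p_y)^(1/(3)), i.e. raised to the 1/3 power.
With the ratio pinned down, the budget gives x* = M/(p_x + p_y·(y/x)) and y* = (y/x)·x*.
Numerically y/x = 1.022229, so x* = 80/(11.75 + 11·1.022229) = 3.4791.

x* = 3.4791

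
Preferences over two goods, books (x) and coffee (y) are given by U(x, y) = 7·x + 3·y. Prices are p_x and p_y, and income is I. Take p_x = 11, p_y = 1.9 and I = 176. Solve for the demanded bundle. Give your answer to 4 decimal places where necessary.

Perfect substitutes: compare marginal utility per dollar. 7/p_x vs 3/p_y → 0.6364 vs 1.5789.
y gives more utility per dollar, so spend all income on y: y* = I/p_y, x* = 0.
Numerically: x* = 0, y* = 92.6316.

x* = 0, y* = 92.6316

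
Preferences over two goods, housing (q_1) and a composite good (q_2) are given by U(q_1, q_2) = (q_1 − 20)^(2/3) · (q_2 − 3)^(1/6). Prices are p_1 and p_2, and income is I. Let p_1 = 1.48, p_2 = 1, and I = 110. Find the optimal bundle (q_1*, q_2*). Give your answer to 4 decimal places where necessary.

q_1* = 61.8378, q_2* = 18.48

Discretionary income = 110 − 20·1.48 − 3·1 = 77.4; q_1* = 20 + 0.8·77.4/1.48 = 61.8378; q_2* = 3 + 0.2·77.4/1 = 18.48.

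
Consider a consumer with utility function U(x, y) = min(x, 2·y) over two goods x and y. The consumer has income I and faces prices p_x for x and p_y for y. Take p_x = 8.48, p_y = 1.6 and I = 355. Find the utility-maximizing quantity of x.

Demand: x*(p_x,p_y,I) = 2·I/(2·p_x + p_y), y* = I/(2·p_x + p_y).
Here 2·8.48 + 1.6 = 18.56, giving x* = 38.2543.

x* = 38.2543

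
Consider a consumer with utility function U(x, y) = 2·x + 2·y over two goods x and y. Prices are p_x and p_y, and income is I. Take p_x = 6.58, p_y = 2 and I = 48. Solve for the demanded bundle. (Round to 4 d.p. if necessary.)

Perfect substitutes: compare marginal utility per dollar. 2/p_x vs 2/p_y → 0.304 vs 1.
y gives more utility per dollar, so spend all income on y: y* = I/p_y, x* = 0.
Numerically: x* = 0, y* = 24.

x* = 0, y* = 24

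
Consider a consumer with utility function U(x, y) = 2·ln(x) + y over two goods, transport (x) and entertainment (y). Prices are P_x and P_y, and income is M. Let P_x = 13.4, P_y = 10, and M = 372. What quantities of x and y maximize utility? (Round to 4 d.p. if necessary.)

x* = 1.4925, y* = 35.2

Set MRS = P_x/P_y: (2/x)/1 = P_x/P_y.
So x*(P_x,P_y) = 2·P_y/P_x, independent of income; and y* = (M − 2·P_y)/P_y.
At the given prices: x* = 2·10/13.4 = 1.4925, and y* = 35.2.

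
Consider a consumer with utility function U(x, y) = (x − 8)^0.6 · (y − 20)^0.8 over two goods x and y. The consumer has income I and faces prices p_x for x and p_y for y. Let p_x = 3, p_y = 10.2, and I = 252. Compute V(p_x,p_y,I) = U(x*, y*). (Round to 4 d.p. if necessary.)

V = 2.6542

This is Cobb-Douglas in (x−8, y−20): tangency gives 0.6·p_y·(y−20) = 0.8·p_x·(x−8).
After buying the subsistence bundle (8, 20), a share 3/7 of the remaining income goes to x: x* = 8 + 3/7·(I − 8p_x − 20p_y)/p_x.
Discretionary income = 252 − 8·3 − 20·10.2 = 24; x* = 8 + 3/7·24/3 = 11.4286; y* = 20 + 4/7·24/10.2 = 21.3445.
Utility at the optimum: U(11.4286, 21.3445) = 2.6542.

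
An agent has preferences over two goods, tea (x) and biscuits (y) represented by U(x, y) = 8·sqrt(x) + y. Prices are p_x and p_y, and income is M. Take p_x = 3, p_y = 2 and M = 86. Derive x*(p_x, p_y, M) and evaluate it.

x* = 7.1111

MU_x = 4/√x, MU_y = 1. Tangency: 4/√x = p_x/p_y.
Solve: √x = 4·p_y/p_x, so x*(p_x,p_y) = (4·p_y/p_x)², and y* = (M − p_x·x*)/p_y.
Plugging in: x* = (4·2/3)² = 7.1111.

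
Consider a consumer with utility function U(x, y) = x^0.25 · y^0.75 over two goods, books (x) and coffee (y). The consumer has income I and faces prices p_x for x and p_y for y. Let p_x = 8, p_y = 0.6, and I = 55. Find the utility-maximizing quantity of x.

The MRS is (1/3)·y/x. Set MRS = p_x/p_y.
So 0.25·p_y·y = 0.75·p_x·x; combined with the budget, a share 0.25 of income goes to x.
Demand: x*(p_x,p_y,I) = 0.25·I/p_x and y* = 0.75·I/p_y.
At p_x=8, p_y=0.6, I=55: x* = 0.25·55/8 = 1.7188.

x* = 1.7188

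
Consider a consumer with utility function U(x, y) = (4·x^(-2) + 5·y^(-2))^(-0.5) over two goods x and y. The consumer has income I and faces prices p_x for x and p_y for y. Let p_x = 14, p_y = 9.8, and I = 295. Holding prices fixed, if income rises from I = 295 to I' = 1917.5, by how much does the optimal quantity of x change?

Δx* = 62.6702

Numerically y/x = 1.213214, so x* = 295/(14 + 9.8·1.213214) = 11.3946.
At I' = 1917.5: x* = 74.0648. Change: 74.0648 − 11.3946 = 62.6702.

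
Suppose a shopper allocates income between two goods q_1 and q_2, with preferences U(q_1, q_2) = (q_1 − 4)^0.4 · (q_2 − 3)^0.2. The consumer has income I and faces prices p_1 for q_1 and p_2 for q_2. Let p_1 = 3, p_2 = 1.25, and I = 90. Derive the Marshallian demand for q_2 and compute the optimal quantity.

q_2* = 22.8

Discretionary income = 90 − 4·3 − 3·1.25 = 74.25; q_2* = 3 + 1/3·74.25/1.25 = 22.8.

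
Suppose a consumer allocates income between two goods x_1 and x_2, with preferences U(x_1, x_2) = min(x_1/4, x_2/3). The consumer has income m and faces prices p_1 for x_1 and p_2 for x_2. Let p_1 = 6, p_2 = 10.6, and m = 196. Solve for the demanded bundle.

Leontief preferences: the optimum is at the kink where x_1/4 = x_2/3, i.e. x_2 = (3/4)·x_1.
Budget: p_1·x_1 + p_2·(3/4)·x_1 = m, so (4·p_1 + 3·p_2)·x_1 = 4·m.
Demand: x_1*(p_1,p_2,m) = 4·m/(4·p_1 + 3·p_2), x_2* = 3·m/(4·p_1 + 3·p_2).
Here 4·6 + 3·10.6 = 55.8, giving x_1* = 14.0502 and x_2* = 10.5376.

x_1* = 14.0502, x_2* = 10.5376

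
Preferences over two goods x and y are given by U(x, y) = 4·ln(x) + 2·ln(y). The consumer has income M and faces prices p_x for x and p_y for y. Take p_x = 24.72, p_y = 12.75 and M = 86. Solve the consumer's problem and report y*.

y* = 2.2484

Tangency: MRS = 2·y/x = p_x/p_y.
So 4·p_y·y = 2·p_x·x; combined with the budget, a share 2/3 of income goes to x.
Demand: x*(p_x,p_y,M) = 2/3·M/p_x and y* = 1/3·M/p_y.
At p_x=24.72, p_y=12.75, M=86: y* = 1/3·86/12.75 = 2.2484.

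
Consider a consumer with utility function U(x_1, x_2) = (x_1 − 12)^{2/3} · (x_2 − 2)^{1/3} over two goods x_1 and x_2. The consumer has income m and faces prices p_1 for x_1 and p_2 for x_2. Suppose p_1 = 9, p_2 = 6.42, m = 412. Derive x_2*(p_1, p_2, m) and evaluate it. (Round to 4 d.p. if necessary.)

This is Cobb-Douglas in (x_1−12, x_2−2): tangency gives 2/3·p_2·(x_2−2) = 1/3·p_1·(x_1−12).
Substituting into the budget: x_1* = 12 + 2/3·(m − 12·p_1 − 2·p_2)/p_1, and x_2* = 2 + 1/3·(…)/p_2.
Discretionary income = 412 − 12·9 − 2·6.42 = 291.16; x_2* = 2 + 1/3·291.16/6.42 = 17.1173.

x_2* = 17.1173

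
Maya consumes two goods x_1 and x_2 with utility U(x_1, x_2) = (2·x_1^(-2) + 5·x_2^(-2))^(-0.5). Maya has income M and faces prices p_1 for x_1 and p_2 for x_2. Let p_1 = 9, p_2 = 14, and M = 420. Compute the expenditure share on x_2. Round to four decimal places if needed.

MU_x_1 ∝ 2·x_1^(-3), MU_x_2 ∝ 5·x_2^(-3), so MRS = (2/5)·(x_2/x_1)^(3) = p_1/p_2.
Solve for the ratio: x_2/x_1 = [(5/2)·p_1/p_2]^(1/3).
With the ratio pinned down, the budget gives x_1* = M/(p_1 + p_2·(x_2/x_1)) and x_2* = (x_2/x_1)·x_1*.
Numerically x_2/x_1 = 1.171345, so x_1* = 420/(9 + 14·1.171345) = 16.5362 and x_2* = 1.171345·16.5362 = 19.3696.
Expenditure on x_2: 14·19.3696 = 271.1742; share = 0.6457.

share on x_2 = 0.6457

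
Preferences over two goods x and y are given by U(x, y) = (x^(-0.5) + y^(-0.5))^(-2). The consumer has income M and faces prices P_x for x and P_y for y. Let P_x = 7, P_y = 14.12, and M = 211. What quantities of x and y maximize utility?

With the ratio pinned down, the budget gives x* = M/(P_x + P_y·(y/x)) and y* = (y/x)·x*.
Numerically y/x = 0.626386, so x* = 211/(7 + 14.12·0.626386) = 13.3169 and y* = 0.626386·13.3169 = 8.3415.

x* = 13.3169, y* = 8.3415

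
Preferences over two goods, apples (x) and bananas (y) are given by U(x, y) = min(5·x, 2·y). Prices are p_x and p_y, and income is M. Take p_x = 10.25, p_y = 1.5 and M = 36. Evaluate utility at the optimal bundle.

V = 12.8571

Leontief preferences: the optimum is at the kink where x/2 = y/5, i.e. y = (5/2)·x.
Budget: p_x·x + p_y·(5/2)·x = M, so (2·p_x + 5·p_y)·x = 2·M.
Demand: x*(p_x,p_y,M) = 2·M/(2·p_x + 5·p_y), y* = 5·M/(2·p_x + 5·p_y).
Here 2·10.25 + 5·1.5 = 28, giving x* = 2.5714 and y* = 6.4286.
Utility at the optimum: U(2.5714, 6.4286) = 12.8571.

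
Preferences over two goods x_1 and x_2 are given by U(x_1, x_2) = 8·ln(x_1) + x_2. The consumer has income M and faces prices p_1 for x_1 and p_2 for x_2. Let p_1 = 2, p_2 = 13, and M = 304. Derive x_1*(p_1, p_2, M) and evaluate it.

So x_1*(p_1,p_2) = 8·p_2/p_1, independent of income; and x_2* = (M − 8·p_2)/p_2.
At the given prices: x_1* = 8·13/2 = 52.

x_1* = 52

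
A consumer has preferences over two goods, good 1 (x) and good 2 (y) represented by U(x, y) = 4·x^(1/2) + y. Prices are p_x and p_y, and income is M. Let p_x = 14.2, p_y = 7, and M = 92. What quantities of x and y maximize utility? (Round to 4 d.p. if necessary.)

x* = 0.972, y* = 11.171

MU_x = 2/√x, MU_y = 1. Tangency: 2/√x = p_x/p_y.
Thus x* = (2·p_y/p_x)² — independent of M — with the rest of income spent on y.
Plugging in: x* = (2·7/14.2)² = 0.972, y* = 11.171.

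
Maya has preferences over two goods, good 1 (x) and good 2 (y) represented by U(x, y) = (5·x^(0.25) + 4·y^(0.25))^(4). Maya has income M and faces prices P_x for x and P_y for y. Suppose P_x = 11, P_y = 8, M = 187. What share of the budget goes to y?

share on y = 0.4523

MRS = MU_x/MU_y = (5/4)·(y/x)^(0.75). Set equal to P_x/P_y.
Solve for the ratio: y/x = [(4/5)·P_x/P_y]^(4/3).
Substitute y = (y/x)·x into the budget: x* = M/(P_x + P_y·(y/x)).
Numerically y/x = 1.135508, so x* = 187/(11 + 8·1.135508) = 9.3109 and y* = 1.135508·9.3109 = 10.5726.
Expenditure on y: 8·10.5726 = 84.5805; share = 0.4523.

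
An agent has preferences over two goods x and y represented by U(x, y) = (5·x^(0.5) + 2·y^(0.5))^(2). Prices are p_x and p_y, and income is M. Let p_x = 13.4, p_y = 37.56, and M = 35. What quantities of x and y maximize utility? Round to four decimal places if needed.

x* = 2.4709, y* = 0.0503

MRS = MU_x/MU_y = (5/2)·(y/x)^(0.5). Set equal to p_x/p_y.
Solve for the ratio: y/x = [(2/5)·p_x/p_y]^(2).
Substitute y = (y/x)·x into the budget: x* = M/(p_x + p_y·(y/x)).
Numerically y/x = 0.020365, so x* = 35/(13.4 + 37.56·0.020365) = 2.4709 and y* = 0.020365·2.4709 = 0.0503.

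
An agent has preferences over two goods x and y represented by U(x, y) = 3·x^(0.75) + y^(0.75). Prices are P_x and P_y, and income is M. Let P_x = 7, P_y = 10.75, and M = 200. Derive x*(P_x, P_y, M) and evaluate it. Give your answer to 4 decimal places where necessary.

With the ratio pinned down, the budget gives x* = M/(P_x + P_y·(y/x)) and y* = (y/x)·x*.
Numerically y/x = 0.00222, so x* = 200/(7 + 10.75·0.00222) = 28.4744.

x* = 28.4744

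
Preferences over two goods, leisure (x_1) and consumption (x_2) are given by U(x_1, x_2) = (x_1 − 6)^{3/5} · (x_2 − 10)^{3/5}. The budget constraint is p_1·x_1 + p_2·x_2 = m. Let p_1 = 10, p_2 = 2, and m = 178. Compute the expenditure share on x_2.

share on x_2 = 0.3876

Let x_1' = x_1−6, x_2' = x_2−10. MRS = x_2'/x_1' = p_1/p_2.
Substituting into the budget: x_1* = 6 + 0.5·(m − 6·p_1 − 10·p_2)/p_1, and x_2* = 10 + 0.5·(…)/p_2.
Discretionary income = 178 − 6·10 − 10·2 = 98; x_1* = 6 + 0.5·98/10 = 10.9; x_2* = 10 + 0.5·98/2 = 34.5.
Expenditure on x_2: 2·34.5 = 69; share = 0.3876.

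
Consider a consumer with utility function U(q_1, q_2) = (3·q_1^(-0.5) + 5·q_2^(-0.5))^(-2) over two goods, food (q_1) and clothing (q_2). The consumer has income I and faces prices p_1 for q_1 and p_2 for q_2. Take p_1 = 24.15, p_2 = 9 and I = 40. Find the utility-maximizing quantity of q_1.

q_1* = 0.8234

From the CES first-order condition, (3/5)·(q_2/q_1)^(1.5) = p_1/p_2.
Solve for the ratio: q_2/q_1 = [(5/3)·p_1/p_2]^(2/3).
Substitute q_2 = (q_2/q_1)·q_1 into the budget: q_1* = I/(p_1 + p_2·(q_2/q_1)).
Numerically q_2/q_1 = 2.714453, so q_1* = 40/(24.15 + 9·2.714453) = 0.8234.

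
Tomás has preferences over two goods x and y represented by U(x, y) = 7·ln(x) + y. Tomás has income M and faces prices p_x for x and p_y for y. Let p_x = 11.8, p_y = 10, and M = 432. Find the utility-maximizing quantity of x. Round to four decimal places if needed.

MU_x = 7/x, MU_y = 1. Tangency: 7/x = p_x/p_y.
So x*(p_x,p_y) = 7·p_y/p_x, independent of income; and y* = (M − 7·p_y)/p_y.
At the given prices: x* = 7·10/11.8 = 5.9322.

x* = 5.9322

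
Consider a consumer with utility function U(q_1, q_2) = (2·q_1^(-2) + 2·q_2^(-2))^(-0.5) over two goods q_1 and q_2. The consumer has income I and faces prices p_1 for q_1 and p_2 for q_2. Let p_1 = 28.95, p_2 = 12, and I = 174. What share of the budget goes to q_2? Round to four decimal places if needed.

From the CES first-order condition, (q_2/q_1)^(3) = p_1/p_2.
Hence q_2/q_1 = (p_1/p_2)^(1/(3)), i.e. raised to the 1/3 power.
With the ratio pinned down, the budget gives q_1* = I/(p_1 + p_2·(q_2/q_1)) and q_2* = (q_2/q_1)·q_1*.
Numerically q_2/q_1 = 1.341186, so q_1* = 174/(28.95 + 12·1.341186) = 3.8629 and q_2* = 1.341186·3.8629 = 5.1808.
Expenditure on q_2: 12·5.1808 = 62.1699; share = 0.3573.

share on q_2 = 0.3573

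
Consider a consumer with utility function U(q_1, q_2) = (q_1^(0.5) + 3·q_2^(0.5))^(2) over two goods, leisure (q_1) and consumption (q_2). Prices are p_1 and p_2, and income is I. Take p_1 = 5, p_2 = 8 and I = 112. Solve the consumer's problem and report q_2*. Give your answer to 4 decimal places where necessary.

Substitute q_2 = (q_2/q_1)·q_1 into the budget: q_1* = I/(p_1 + p_2·(q_2/q_1)).
Numerically q_2/q_1 = 3.515625, so q_1* = 112/(5 + 8·3.515625) = 3.3811 and q_2* = 3.515625·3.3811 = 11.8868.

q_2* = 11.8868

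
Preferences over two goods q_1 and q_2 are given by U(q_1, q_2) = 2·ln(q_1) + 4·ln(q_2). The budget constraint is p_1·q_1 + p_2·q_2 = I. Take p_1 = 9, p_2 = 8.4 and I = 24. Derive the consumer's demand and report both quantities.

Tangency: MRS = (1/2)·q_2/q_1 = p_1/p_2.
So 2·p_2·q_2 = 4·p_1·q_1; combined with the budget, a share 1/3 of income goes to q_1.
Demand: q_1*(p_1,p_2,I) = 1/3·I/p_1 and q_2* = 2/3·I/p_2.
At p_1=9, p_2=8.4, I=24: q_1* = 1/3·24/9 = 0.8889, q_2* = 1.9048.

q_1* = 0.8889, q_2* = 1.9048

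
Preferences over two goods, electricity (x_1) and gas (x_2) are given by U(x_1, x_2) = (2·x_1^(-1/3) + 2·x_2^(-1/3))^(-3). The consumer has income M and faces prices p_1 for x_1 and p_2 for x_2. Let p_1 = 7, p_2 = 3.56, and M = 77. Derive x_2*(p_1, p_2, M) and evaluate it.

Numerically x_2/x_1 = 1.660489, so x_1* = 77/(7 + 3.56·1.660489) = 5.9637 and x_2* = 1.660489·5.9637 = 9.9027.

x_2* = 9.9027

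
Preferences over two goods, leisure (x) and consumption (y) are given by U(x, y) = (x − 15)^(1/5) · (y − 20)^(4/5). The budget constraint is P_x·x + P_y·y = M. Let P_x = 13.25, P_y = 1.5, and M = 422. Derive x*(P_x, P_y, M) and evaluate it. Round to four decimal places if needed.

MRS = (1/4)·(y−20)/(x−15). Tangency with P_x/P_y gives y−20 = 4·(P_x/P_y)·(x−15).
After buying the subsistence bundle (15, 20), a share 0.2 of the remaining income goes to x: x* = 15 + 0.2·(M − 15P_x − 20P_y)/P_x.
Discretionary income = 422 − 15·13.25 − 20·1.5 = 193.25; x* = 15 + 0.2·193.25/13.25 = 17.917.

x* = 17.917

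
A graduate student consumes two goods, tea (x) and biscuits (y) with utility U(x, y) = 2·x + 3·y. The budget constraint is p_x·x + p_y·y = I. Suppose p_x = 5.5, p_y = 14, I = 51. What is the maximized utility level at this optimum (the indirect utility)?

Perfect substitutes: compare marginal utility per dollar. 2/p_x vs 3/p_y → 0.3636 vs 0.2143.
x gives more utility per dollar, so spend all income on x: x* = I/p_x, y* = 0.
Numerically: x* = 9.2727, y* = 0.
Utility at the optimum: U(9.2727, 0) = 18.5455.

V = 18.5455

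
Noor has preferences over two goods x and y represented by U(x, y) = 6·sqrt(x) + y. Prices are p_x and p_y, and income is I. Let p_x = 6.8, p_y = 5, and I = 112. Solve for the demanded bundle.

x* = 4.8659, y* = 15.7824

MU_x = 3/√x, MU_y = 1. Tangency: 3/√x = p_x/p_y.
Thus x* = (3·p_y/p_x)² — independent of I — with the rest of income spent on y.
Plugging in: x* = (3·5/6.8)² = 4.8659, y* = 15.7824.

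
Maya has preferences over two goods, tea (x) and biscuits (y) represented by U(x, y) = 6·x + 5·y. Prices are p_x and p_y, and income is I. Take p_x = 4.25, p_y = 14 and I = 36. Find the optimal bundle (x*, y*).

x* = 8.4706, y* = 0

Linear utility — the consumer picks whichever good has higher MU/price: 6/4.25 = 1.4118 vs 5/14 = 0.3571.
x gives more utility per dollar, so spend all income on x: x* = I/p_x, y* = 0.
Numerically: x* = 8.4706, y* = 0.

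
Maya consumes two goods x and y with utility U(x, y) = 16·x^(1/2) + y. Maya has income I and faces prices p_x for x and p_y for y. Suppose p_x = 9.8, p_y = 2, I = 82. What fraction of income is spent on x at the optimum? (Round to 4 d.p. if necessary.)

share on x = 0.3186

MU_x = 8/√x, MU_y = 1. Tangency: 8/√x = p_x/p_y.
Solve: √x = 8·p_y/p_x, so x*(p_x,p_y) = (8·p_y/p_x)², and y* = (I − p_x·x*)/p_y.
Plugging in: x* = (8·2/9.8)² = 2.6656, y* = 27.9388.
Expenditure on x: 9.8·2.6656 = 26.1224; share = 0.3186.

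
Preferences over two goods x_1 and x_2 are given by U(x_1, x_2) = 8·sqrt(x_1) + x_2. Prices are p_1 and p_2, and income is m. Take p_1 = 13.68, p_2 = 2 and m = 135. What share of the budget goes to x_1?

Set MRS = p_1/p_2: 4·x_1^(−1/2) = p_1/p_2.
Solve: √x_1 = 4·p_2/p_1, so x_1*(p_1,p_2) = (4·p_2/p_1)², and x_2* = (m − p_1·x_1*)/p_2.
Plugging in: x_1* = (4·2/13.68)² = 0.342, x_2* = 65.1608.
Expenditure on x_1: 13.68·0.342 = 4.6784; share = 0.0347.

share on x_1 = 0.0347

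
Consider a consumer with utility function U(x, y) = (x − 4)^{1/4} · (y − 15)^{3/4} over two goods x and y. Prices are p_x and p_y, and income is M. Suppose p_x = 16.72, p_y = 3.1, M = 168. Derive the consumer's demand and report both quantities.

MRS = (1/3)·(y−15)/(x−4). Tangency with p_x/p_y gives y−15 = 3·(p_x/p_y)·(x−4).
Substituting into the budget: x* = 4 + 0.25·(M − 4·p_x − 15·p_y)/p_x, and y* = 15 + 0.75·(…)/p_y.
Discretionary income = 168 − 4·16.72 − 15·3.1 = 54.62; x* = 4 + 0.25·54.62/16.72 = 4.8167; y* = 15 + 0.75·54.62/3.1 = 28.2145.

x* = 4.8167, y* = 28.2145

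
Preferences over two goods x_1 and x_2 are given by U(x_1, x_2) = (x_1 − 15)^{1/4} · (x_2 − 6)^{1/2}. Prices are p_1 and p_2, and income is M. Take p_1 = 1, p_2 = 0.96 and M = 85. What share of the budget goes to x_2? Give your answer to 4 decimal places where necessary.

Substituting into the budget: x_1* = 15 + 1/3·(M − 15·p_1 − 6·p_2)/p_1, and x_2* = 6 + 2/3·(…)/p_2.
Discretionary income = 85 − 15·1 − 6·0.96 = 64.24; x_1* = 15 + 1/3·64.24/1 = 36.4133; x_2* = 6 + 2/3·64.24/0.96 = 50.6111.
Expenditure on x_2: 0.96·50.6111 = 48.5867; share = 0.5716.

share on x_2 = 0.5716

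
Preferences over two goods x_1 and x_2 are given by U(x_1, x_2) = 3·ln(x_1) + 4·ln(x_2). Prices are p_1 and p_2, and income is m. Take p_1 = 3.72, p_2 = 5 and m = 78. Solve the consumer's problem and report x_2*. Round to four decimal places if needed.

Tangency: MRS = (3/4)·x_2/x_1 = p_1/p_2.
Rearranging, p_2·x_2 = (4/3)·p_1·x_1. Substituting into the budget gives p_1·x_1·(1 + (4/3)) = m.
Demand: x_1*(p_1,p_2,m) = 3/7·m/p_1 and x_2* = 4/7·m/p_2.
At p_1=3.72, p_2=5, m=78: x_2* = 4/7·78/5 = 8.9143.

x_2* = 8.9143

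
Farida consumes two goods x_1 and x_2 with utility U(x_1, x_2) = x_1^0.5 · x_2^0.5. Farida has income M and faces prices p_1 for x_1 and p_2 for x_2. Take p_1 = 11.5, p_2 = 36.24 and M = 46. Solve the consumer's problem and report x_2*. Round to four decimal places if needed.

The MRS is x_2/x_1. Set MRS = p_1/p_2.
So 0.5·p_2·x_2 = 0.5·p_1·x_1; combined with the budget, a share 0.5 of income goes to x_1.
Demand: x_1*(p_1,p_2,M) = 0.5·M/p_1 and x_2* = 0.5·M/p_2.
At p_1=11.5, p_2=36.24, M=46: x_2* = 0.5·46/36.24 = 0.6347.

x_2* = 0.6347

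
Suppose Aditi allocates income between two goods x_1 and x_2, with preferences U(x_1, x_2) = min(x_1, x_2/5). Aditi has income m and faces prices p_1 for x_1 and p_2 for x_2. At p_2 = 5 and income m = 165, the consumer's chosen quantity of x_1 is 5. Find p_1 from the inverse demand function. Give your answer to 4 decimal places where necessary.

p_1 = 8

With perfect complements, no substitution: consume in ratio x_1:x_2 = 1:5.
Budget: p_1·x_1 + p_2·5·x_1 = m, so (p_1 + 5·p_2)·x_1 = m.
Demand: x_1*(p_1,p_2,m) = m/(p_1 + 5·p_2), x_2* = 5·m/(p_1 + 5·p_2).
Set x_1* = 5 in the demand function and solve for p_1: p_1 = 8.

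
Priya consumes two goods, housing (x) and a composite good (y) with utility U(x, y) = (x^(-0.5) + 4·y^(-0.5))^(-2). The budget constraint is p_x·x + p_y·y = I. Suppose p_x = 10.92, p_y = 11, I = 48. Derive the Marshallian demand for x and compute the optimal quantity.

x* = 1.2466

With the ratio pinned down, the budget gives x* = I/(p_x + p_y·(y/x)) and y* = (y/x)·x*.
Numerically y/x = 2.50761, so x* = 48/(10.92 + 11·2.50761) = 1.2466.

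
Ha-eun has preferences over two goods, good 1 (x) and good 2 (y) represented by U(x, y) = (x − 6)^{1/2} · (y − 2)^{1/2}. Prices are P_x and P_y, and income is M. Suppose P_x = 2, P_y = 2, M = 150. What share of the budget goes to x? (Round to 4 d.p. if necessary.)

share on x = 0.5267

Let x' = x−6, y' = y−2. MRS = y'/x' = P_x/P_y.
After buying the subsistence bundle (6, 2), a share 0.5 of the remaining income goes to x: x* = 6 + 0.5·(M − 6P_x − 2P_y)/P_x.
Discretionary income = 150 − 6·2 − 2·2 = 134; x* = 6 + 0.5·134/2 = 39.5; y* = 2 + 0.5·134/2 = 35.5.
Expenditure on x: 2·39.5 = 79; share = 0.5267.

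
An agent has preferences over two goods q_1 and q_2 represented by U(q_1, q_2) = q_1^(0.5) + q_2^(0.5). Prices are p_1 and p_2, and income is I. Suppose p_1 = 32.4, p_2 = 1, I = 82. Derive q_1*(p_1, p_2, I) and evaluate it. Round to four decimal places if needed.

From the CES first-order condition, (q_2/q_1)^(0.5) = p_1/p_2.
Solve for the ratio: q_2/q_1 = [p_1/p_2]^(2).
With the ratio pinned down, the budget gives q_1* = I/(p_1 + p_2·(q_2/q_1)) and q_2* = (q_2/q_1)·q_1*.
Numerically q_2/q_1 = 1049.76, so q_1* = 82/(32.4 + 1·1049.76) = 0.0758.

q_1* = 0.0758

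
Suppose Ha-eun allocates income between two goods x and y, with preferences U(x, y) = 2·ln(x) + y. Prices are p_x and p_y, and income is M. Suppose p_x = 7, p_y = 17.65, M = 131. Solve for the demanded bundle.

x* = 5.0429, y* = 5.4221

Set MRS = p_x/p_y: (2/x)/1 = p_x/p_y.
So x*(p_x,p_y) = 2·p_y/p_x, independent of income; and y* = (M − 2·p_y)/p_y.
At the given prices: x* = 2·17.65/7 = 5.0429, and y* = 5.4221.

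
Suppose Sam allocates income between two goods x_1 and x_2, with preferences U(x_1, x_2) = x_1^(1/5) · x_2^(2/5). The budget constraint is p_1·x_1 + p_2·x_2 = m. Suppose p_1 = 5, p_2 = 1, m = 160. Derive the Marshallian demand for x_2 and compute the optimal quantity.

MU_x_1/MU_x_2 = (0.2·x_2)/(0.4·x_1); tangency sets this equal to p_1/p_2.
Rearranging, p_2·x_2 = 2·p_1·x_1. Substituting into the budget gives p_1·x_1·(1 + 2) = m.
Demand: x_1*(p_1,p_2,m) = 1/3·m/p_1 and x_2* = 2/3·m/p_2.
At p_1=5, p_2=1, m=160: x_2* = 2/3·160/1 = 106.6667.

x_2* = 106.6667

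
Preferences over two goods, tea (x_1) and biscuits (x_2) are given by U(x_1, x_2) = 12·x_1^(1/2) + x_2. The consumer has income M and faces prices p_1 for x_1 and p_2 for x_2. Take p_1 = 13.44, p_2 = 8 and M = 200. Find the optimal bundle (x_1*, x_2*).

x_1* = 12.7551, x_2* = 3.5714

Solve: √x_1 = 6·p_2/p_1, so x_1*(p_1,p_2) = (6·p_2/p_1)², and x_2* = (M − p_1·x_1*)/p_2.
Plugging in: x_1* = (6·8/13.44)² = 12.7551, x_2* = 3.5714.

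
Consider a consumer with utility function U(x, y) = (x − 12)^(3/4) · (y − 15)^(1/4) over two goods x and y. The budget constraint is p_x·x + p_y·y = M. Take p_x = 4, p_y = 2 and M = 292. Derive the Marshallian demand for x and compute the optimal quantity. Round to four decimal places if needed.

x* = 52.125

Discretionary income = 292 − 12·4 − 15·2 = 214; x* = 12 + 0.75·214/4 = 52.125.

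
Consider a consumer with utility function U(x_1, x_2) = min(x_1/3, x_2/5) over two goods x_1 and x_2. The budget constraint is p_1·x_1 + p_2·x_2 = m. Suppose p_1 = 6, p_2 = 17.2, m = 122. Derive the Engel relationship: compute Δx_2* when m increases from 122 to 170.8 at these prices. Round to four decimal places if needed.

Δx_2* = 2.3462

With perfect complements, no substitution: consume in ratio x_1:x_2 = 3:5.
Budget: p_1·x_1 + p_2·(5/3)·x_1 = m, so (3·p_1 + 5·p_2)·x_1 = 3·m.
Demand: x_1*(p_1,p_2,m) = 3·m/(3·p_1 + 5·p_2), x_2* = 5·m/(3·p_1 + 5·p_2).
Here 3·6 + 5·17.2 = 104, giving x_2* = 5.8654.
At m' = 170.8: x_2* = 8.2115. Change: 8.2115 − 5.8654 = 2.3462.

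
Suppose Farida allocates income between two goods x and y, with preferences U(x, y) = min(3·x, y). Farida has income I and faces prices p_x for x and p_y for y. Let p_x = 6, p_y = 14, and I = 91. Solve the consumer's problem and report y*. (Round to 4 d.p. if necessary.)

With perfect complements, no substitution: consume in ratio x:y = 1:3.
Budget: p_x·x + p_y·3·x = I, so (p_x + 3·p_y)·x = I.
Demand: x*(p_x,p_y,I) = I/(p_x + 3·p_y), y* = 3·I/(p_x + 3·p_y).
Here 6 + 3·14 = 48, giving y* = 5.6875.

y* = 5.6875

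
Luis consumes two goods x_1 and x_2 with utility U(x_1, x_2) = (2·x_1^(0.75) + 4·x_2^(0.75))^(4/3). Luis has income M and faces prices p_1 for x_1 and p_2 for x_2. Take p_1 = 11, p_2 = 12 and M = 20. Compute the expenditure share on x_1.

MRS = MU_x_1/MU_x_2 = (1/2)·(x_2/x_1)^(0.25). Set equal to p_1/p_2.
Hence x_2/x_1 = (2·p_1/p_2)^(1/(0.25)), i.e. raised to the 4 power.
With the ratio pinned down, the budget gives x_1* = M/(p_1 + p_2·(x_2/x_1)) and x_2* = (x_2/x_1)·x_1*.
Numerically x_2/x_1 = 11.297068, so x_1* = 20/(11 + 12·11.297068) = 0.1365 and x_2* = 11.297068·0.1365 = 1.5416.
Expenditure on x_1: 11·0.1365 = 1.501; share = 0.0751.

share on x_1 = 0.0751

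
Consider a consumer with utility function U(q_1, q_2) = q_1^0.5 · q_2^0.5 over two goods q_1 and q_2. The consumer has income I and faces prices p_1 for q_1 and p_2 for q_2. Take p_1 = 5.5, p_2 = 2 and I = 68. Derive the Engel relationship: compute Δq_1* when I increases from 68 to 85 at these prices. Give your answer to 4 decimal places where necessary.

Δq_1* = 1.5455

At p_1=5.5, p_2=2, I=68: q_1* = 0.5·68/5.5 = 6.1818.
At I' = 85: q_1* = 7.7273. Change: 7.7273 − 6.1818 = 1.5455.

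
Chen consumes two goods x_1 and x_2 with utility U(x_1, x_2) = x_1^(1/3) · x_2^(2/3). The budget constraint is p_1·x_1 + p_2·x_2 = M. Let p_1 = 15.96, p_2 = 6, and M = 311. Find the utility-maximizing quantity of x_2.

x_2* = 34.5556

The MRS is (1/2)·x_2/x_1. Set MRS = p_1/p_2.
So 1/3·p_2·x_2 = 2/3·p_1·x_1; combined with the budget, a share 1/3 of income goes to x_1.
Demand: x_1*(p_1,p_2,M) = 1/3·M/p_1 and x_2* = 2/3·M/p_2.
At p_1=15.96, p_2=6, M=311: x_2* = 2/3·311/6 = 34.5556.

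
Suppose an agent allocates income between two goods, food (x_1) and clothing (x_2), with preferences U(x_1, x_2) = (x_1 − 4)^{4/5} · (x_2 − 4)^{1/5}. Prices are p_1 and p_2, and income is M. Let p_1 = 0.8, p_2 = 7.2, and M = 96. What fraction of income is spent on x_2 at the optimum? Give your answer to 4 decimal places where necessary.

share on x_2 = 0.4333

Discretionary income = 96 − 4·0.8 − 4·7.2 = 64; x_1* = 4 + 0.8·64/0.8 = 68; x_2* = 4 + 0.2·64/7.2 = 5.7778.
Expenditure on x_2: 7.2·5.7778 = 41.6; share = 0.4333.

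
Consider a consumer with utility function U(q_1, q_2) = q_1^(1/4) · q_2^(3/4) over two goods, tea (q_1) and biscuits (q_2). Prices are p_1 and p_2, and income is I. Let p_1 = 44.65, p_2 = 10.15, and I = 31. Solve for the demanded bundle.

MU_q_1/MU_q_2 = (0.25·q_2)/(0.75·q_1); tangency sets this equal to p_1/p_2.
Rearranging, p_2·q_2 = 3·p_1·q_1. Substituting into the budget gives p_1·q_1·(1 + 3) = I.
Demand: q_1*(p_1,p_2,I) = 0.25·I/p_1 and q_2* = 0.75·I/p_2.
At p_1=44.65, p_2=10.15, I=31: q_1* = 0.25·31/44.65 = 0.1736, q_2* = 2.2906.

q_1* = 0.1736, q_2* = 2.2906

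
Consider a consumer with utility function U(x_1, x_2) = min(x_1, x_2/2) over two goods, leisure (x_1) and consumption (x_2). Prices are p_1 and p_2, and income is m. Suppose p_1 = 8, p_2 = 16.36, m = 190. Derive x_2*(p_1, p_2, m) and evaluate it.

x_2* = 9.332

Demand: x_1*(p_1,p_2,m) = m/(p_1 + 2·p_2), x_2* = 2·m/(p_1 + 2·p_2).
Here 8 + 2·16.36 = 40.72, giving x_2* = 9.332.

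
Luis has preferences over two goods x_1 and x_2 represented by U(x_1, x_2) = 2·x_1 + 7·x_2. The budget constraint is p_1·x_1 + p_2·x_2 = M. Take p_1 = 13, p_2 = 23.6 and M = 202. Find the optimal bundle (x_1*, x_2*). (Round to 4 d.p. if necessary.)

x_2 gives more utility per dollar, so spend all income on x_2: x_2* = M/p_2, x_1* = 0.
Numerically: x_1* = 0, x_2* = 8.5593.

x_1* = 0, x_2* = 8.5593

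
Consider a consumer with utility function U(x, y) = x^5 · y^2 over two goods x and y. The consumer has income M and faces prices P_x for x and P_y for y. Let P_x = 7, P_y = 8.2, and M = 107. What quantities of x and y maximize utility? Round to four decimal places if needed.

x* = 10.9184, y* = 3.7282

The MRS is (5/2)·y/x. Set MRS = P_x/P_y.
Rearranging, P_y·y = (2/5)·P_x·x. Substituting into the budget gives P_x·x·(1 + (2/5)) = M.
Demand: x*(P_x,P_y,M) = 5/7·M/P_x and y* = 2/7·M/P_y.
At P_x=7, P_y=8.2, M=107: x* = 5/7·107/7 = 10.9184, y* = 3.7282.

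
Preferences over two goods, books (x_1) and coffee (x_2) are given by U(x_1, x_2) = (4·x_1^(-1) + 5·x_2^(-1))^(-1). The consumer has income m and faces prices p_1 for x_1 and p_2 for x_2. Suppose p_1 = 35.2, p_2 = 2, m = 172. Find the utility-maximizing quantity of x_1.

x_1* = 3.8582

From the CES first-order condition, (4/5)·(x_2/x_1)^(2) = p_1/p_2.
Hence x_2/x_1 = ((5/4)·p_1/p_2)^(1/(2)), i.e. raised to the 0.5 power.
With the ratio pinned down, the budget gives x_1* = m/(p_1 + p_2·(x_2/x_1)) and x_2* = (x_2/x_1)·x_1*.
Numerically x_2/x_1 = 4.690416, so x_1* = 172/(35.2 + 2·4.690416) = 3.8582.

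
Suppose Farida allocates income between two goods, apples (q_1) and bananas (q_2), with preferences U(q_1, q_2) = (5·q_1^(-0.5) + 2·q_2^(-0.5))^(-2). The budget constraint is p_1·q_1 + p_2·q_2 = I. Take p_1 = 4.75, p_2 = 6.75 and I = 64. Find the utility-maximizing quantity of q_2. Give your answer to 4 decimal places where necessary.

q_2* = 3.5936

With the ratio pinned down, the budget gives q_1* = I/(p_1 + p_2·(q_2/q_1)) and q_2* = (q_2/q_1)·q_1*.
Numerically q_2/q_1 = 0.429503, so q_1* = 64/(4.75 + 6.75·0.429503) = 8.3669 and q_2* = 0.429503·8.3669 = 3.5936.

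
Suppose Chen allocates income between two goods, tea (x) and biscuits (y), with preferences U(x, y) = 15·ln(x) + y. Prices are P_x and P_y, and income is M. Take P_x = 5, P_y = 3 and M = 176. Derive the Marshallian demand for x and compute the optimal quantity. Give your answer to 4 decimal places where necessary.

MU_x = 15/x, MU_y = 1. Tangency: 15/x = P_x/P_y.
So x*(P_x,P_y) = 15·P_y/P_x, independent of income; and y* = (M − 15·P_y)/P_y.
At the given prices: x* = 15·3/5 = 9.

x* = 9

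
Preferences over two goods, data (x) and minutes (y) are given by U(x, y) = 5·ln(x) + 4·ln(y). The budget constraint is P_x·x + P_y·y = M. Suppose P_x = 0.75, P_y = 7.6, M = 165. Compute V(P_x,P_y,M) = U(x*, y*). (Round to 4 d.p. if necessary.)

MU_x/MU_y = (5·y)/(4·x); tangency sets this equal to P_x/P_y.
So 5·P_y·y = 4·P_x·x; combined with the budget, a share 5/9 of income goes to x.
Demand: x*(P_x,P_y,M) = 5/9·M/P_x and y* = 4/9·M/P_y.
At P_x=0.75, P_y=7.6, M=165: x* = 5/9·165/0.75 = 122.2222, y* = 9.6491.
Utility at the optimum: U(122.2222, 9.6491) = 33.0967.

V = 33.0967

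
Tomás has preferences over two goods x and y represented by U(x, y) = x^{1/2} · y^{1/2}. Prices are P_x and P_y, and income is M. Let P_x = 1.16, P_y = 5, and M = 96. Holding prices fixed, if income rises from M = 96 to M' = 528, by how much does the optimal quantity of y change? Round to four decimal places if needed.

Tangency: MRS = y/x = P_x/P_y.
Rearranging, P_y·y = P_x·x. Substituting into the budget gives P_x·x·(1 + 1) = M.
Demand: x*(P_x,P_y,M) = 0.5·M/P_x and y* = 0.5·M/P_y.
At P_x=1.16, P_y=5, M=96: y* = 0.5·96/5 = 9.6.
At M' = 528: y* = 52.8. Change: 52.8 − 9.6 = 43.2.

Δy* = 43.2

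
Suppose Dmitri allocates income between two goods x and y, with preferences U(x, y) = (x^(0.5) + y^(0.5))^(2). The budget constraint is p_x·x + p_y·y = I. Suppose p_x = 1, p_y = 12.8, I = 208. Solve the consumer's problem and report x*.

x* = 192.9275

From the CES first-order condition, (y/x)^(0.5) = p_x/p_y.
Hence y/x = (p_x/p_y)^(1/(0.5)), i.e. raised to the 2 power.
With the ratio pinned down, the budget gives x* = I/(p_x + p_y·(y/x)) and y* = (y/x)·x*.
Numerically y/x = 0.006104, so x* = 208/(1 + 12.8·0.006104) = 192.9275.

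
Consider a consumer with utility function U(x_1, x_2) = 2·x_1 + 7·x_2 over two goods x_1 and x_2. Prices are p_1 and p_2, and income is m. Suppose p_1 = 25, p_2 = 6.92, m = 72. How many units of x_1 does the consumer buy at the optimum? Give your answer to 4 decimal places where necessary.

Perfect substitutes: compare marginal utility per dollar. 2/p_1 vs 7/p_2 → 0.08 vs 1.0116.
x_2 gives more utility per dollar, so spend all income on x_2: x_2* = m/p_2, x_1* = 0.
Numerically: x_1* = 0, x_2* = 10.4046.

x_1* = 0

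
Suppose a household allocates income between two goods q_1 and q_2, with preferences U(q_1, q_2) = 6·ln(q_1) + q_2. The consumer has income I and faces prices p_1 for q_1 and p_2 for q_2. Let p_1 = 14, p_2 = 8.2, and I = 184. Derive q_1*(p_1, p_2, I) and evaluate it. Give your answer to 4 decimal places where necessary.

MU_q_1 = 6/q_1, MU_q_2 = 1. Tangency: 6/q_1 = p_1/p_2.
So q_1*(p_1,p_2) = 6·p_2/p_1, independent of income; and q_2* = (I − 6·p_2)/p_2.
At the given prices: q_1* = 6·8.2/14 = 3.5143.

q_1* = 3.5143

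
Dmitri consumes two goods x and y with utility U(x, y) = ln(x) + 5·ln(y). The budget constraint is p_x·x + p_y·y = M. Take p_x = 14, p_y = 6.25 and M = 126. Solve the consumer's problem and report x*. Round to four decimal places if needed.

Tangency: MRS = (1/5)·y/x = p_x/p_y.
So p_y·y = 5·p_x·x; combined with the budget, a share 1/6 of income goes to x.
Demand: x*(p_x,p_y,M) = 1/6·M/p_x and y* = 5/6·M/p_y.
At p_x=14, p_y=6.25, M=126: x* = 1/6·126/14 = 1.5.

x* = 1.5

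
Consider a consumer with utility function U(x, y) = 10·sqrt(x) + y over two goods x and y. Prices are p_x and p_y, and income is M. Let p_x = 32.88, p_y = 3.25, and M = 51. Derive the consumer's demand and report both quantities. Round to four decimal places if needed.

x* = 0.2443, y* = 13.2212

Plugging in: x* = (5·3.25/32.88)² = 0.2443, y* = 13.2212.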